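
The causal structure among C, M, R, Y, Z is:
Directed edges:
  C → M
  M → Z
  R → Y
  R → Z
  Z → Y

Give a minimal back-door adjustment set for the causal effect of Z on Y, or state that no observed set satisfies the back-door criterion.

desc(Z)\{Z}={Y}; candidates ⊆ {C,M,R}.
size 0: {}; under {} Z still reaches {C,M,R,Y} ∋ Y.
{R}: Z⊥Y given {R} in G with Z→· removed — back-door holds.

Z→Y: minimal back-door set {R}.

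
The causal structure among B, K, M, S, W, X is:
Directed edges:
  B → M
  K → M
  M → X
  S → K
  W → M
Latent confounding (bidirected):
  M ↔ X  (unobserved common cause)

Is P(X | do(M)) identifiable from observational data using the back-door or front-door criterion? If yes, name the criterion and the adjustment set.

P(X|do(M)): not identifiable (no BD/FD set).

desc(M)\{M}={X}; candidates ⊆ {B,K,S,W}.
M↔X: latent back-door arc(s) into M.
size 0: {}; under {} M still reaches {B,K,S,W,X} ∋ X.
size 1: {B}, {K}, {S} …(+1); under {B} M still reaches {K,S,W,X} ∋ X.
size 2: {B,K}, {B,S}, {B,W} …(+3); under {B,K} M still reaches {W,X} ∋ X.
M↔X cannot be blocked by any observed set — no back-door set.
No mediator lies on a directed M→…→X path.
Neither criterion identifies P(X|do(M)) in this graph.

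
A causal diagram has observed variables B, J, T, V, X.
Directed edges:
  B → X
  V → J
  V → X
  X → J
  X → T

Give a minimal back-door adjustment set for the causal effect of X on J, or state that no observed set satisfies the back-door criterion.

desc(X)\{X}={J,T}; candidates ⊆ {B,V}.
size 0: {}; under {} X still reaches {B,J,V} ∋ J.
{V}: X⊥J given {V} in G with X→· removed — back-door holds.

X→J: minimal back-door set {V}.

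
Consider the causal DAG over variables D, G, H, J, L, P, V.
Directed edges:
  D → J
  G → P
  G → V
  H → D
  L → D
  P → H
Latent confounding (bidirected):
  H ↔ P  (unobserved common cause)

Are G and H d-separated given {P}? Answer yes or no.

No — G and H are d-connected given {P}.

Bayes-Ball from G | {P} reaches {D,H,J,V}.
H ∈ reach(G|{P}) ⇒ G ⊥̸ H | {P}.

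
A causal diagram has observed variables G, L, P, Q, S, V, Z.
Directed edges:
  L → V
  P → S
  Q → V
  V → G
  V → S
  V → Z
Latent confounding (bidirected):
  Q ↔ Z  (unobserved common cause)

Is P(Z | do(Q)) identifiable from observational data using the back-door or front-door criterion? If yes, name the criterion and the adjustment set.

P(Z|do(Q)): frontdoor, adjust for {V}.

desc(Q)\{Q}={G,S,V,Z}; candidates ⊆ {L,P}.
Q↔Z: latent back-door arc(s) into Q.
size 0: {}; under {} Q still reaches {Z} ∋ Z.
size 1: {L}, {P}; under {L} Q still reaches {Z} ∋ Z.
size 2: {L,P}; under {L,P} Q still reaches {Z} ∋ Z.
Q↔Z cannot be blocked by any observed set — no back-door set.
{V}: (i) intercepts every directed Q→Z path; (ii) no back-door Q→{V}; (iii) {Q} blocks every back-door {V}→Z. Front-door holds.
P(Z|do(Q)) = Σ_{V} P(V|Q) Σ_{Q'} P(Z|V,Q')P(Q').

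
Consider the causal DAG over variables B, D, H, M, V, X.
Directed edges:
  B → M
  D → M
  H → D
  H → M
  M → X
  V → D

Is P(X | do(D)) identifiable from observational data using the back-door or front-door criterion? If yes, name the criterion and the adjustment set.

desc(D)\{D}={M,X}; candidates ⊆ {B,H,V}.
size 0: {}; under {} D still reaches {H,M,V,X} ∋ X.
{H}: D⊥X given {H} in G with D→· removed — back-door holds.
P(X|do(D)) = Σ_{H} P(X|D,H)·P(H).

P(X|do(D)): backdoor, adjust for {H}.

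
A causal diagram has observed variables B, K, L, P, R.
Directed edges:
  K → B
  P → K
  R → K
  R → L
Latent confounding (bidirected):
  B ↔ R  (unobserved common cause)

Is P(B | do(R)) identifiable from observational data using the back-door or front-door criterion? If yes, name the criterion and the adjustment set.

P(B|do(R)): frontdoor, adjust for {K}.

desc(R)\{R}={B,K,L}; candidates ⊆ {P}.
R↔B: latent back-door arc(s) into R.
size 0: {}; under {} R still reaches {B} ∋ B.
size 1: {P}; under {P} R still reaches {B} ∋ B.
R↔B cannot be blocked by any observed set — no back-door set.
{K}: (i) intercepts every directed R→B path; (ii) no back-door R→{K}; (iii) {R} blocks every back-door {K}→B. Front-door holds.
P(B|do(R)) = Σ_{K} P(K|R) Σ_{R'} P(B|K,R')P(R').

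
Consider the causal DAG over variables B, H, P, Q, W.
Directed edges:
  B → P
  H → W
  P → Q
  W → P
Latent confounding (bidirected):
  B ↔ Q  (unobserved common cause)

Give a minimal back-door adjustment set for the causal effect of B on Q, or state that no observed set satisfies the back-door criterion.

B→Q: no observed back-door set.

desc(B)\{B}={P,Q}; candidates ⊆ {H,W}.
B↔Q: latent back-door arc(s) into B.
size 0: {}; under {} B still reaches {Q} ∋ Q.
size 1: {H}, {W}; under {H} B still reaches {Q} ∋ Q.
size 2: {H,W}; under {H,W} B still reaches {Q} ∋ Q.
B↔Q cannot be blocked by any observed set — no back-door set.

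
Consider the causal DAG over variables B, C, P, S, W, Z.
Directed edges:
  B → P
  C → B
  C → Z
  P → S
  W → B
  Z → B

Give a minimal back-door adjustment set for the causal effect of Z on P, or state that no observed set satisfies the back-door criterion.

desc(Z)\{Z}={B,P,S}; candidates ⊆ {C,W}.
size 0: {}; under {} Z still reaches {B,C,P,S} ∋ P.
{C}: Z⊥P given {C} in G with Z→· removed — back-door holds.

Z→P: minimal back-door set {C}.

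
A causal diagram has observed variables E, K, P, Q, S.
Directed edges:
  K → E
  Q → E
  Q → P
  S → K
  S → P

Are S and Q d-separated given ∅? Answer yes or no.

Yes — S ⊥ Q | ∅.

Bayes-Ball from S | ∅ reaches {E,K,P}.
Q ∉ reach(S|∅) ⇒ S ⊥ Q | ∅.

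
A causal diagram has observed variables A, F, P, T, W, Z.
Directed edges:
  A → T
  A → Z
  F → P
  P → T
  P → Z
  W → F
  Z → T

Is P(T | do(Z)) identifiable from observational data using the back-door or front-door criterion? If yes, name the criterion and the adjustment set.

desc(Z)\{Z}={T}; candidates ⊆ {A,F,P,W}.
size 0: {}; under {} Z still reaches {A,F,P,T,W} ∋ T.
size 1: {A}, {F}, {P} …(+1); under {A} Z still reaches {F,P,T,W} ∋ T.
{A,P}: Z⊥T given {A,P} in G with Z→· removed — back-door holds.
P(T|do(Z)) = Σ_{A,P} P(T|Z,A,P)·P(A,P).

P(T|do(Z)): backdoor, adjust for {A, P}.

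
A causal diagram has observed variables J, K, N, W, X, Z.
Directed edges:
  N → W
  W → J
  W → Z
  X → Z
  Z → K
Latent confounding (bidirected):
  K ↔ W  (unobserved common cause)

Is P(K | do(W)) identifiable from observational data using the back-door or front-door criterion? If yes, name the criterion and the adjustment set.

desc(W)\{W}={J,K,Z}; candidates ⊆ {N,X}.
W↔K: latent back-door arc(s) into W.
size 0: {}; under {} W still reaches {K,N} ∋ K.
size 1: {N}, {X}; under {N} W still reaches {K} ∋ K.
size 2: {N,X}; under {N,X} W still reaches {K} ∋ K.
W↔K cannot be blocked by any observed set — no back-door set.
{Z}: (i) intercepts every directed W→K path; (ii) no back-door W→{Z}; (iii) {W} blocks every back-door {Z}→K. Front-door holds.
P(K|do(W)) = Σ_{Z} P(Z|W) Σ_{W'} P(K|Z,W')P(W').

P(K|do(W)): frontdoor, adjust for {Z}.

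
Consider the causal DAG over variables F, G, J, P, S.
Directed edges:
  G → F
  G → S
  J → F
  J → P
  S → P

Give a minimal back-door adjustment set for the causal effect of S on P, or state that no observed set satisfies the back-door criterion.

desc(S)\{S}={P}; candidates ⊆ {F,G,J}.
∅: S⊥P given ∅ in G with S→· removed — back-door holds.

S→P: minimal back-door set ∅.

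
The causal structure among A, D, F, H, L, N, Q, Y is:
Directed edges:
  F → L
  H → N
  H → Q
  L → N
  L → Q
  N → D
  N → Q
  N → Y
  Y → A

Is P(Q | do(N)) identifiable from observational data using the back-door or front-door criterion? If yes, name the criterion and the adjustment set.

desc(N)\{N}={A,D,Q,Y}; candidates ⊆ {F,H,L}.
size 0: {}; under {} N still reaches {F,H,L,Q} ∋ Q.
size 1: {F}, {H}, {L}; under {F} N still reaches {H,L,Q} ∋ Q.
{H,L}: N⊥Q given {H,L} in G with N→· removed — back-door holds.
P(Q|do(N)) = Σ_{H,L} P(Q|N,H,L)·P(H,L).

P(Q|do(N)): backdoor, adjust for {H, L}.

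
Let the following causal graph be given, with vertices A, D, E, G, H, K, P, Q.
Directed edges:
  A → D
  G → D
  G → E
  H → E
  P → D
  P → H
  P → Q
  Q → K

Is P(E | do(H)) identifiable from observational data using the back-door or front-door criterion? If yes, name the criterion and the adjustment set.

desc(H)\{H}={E}; candidates ⊆ {A,D,G,K,P,Q}.
∅: H⊥E given ∅ in G with H→· removed — back-door holds.
P(E|do(H)) = P(E|H) — no adjustment needed.

P(E|do(H)): backdoor, adjust for ∅.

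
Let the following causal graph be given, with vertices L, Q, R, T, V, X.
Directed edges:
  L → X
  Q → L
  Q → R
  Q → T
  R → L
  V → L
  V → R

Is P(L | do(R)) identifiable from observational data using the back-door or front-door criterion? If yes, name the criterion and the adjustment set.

P(L|do(R)): backdoor, adjust for {Q, V}.

desc(R)\{R}={L,X}; candidates ⊆ {Q,T,V}.
size 0: {}; under {} R still reaches {L,Q,T,V,X} ∋ L.
size 1: {Q}, {T}, {V}; under {Q} R still reaches {L,V,X} ∋ L.
{Q,V}: R⊥L given {Q,V} in G with R→· removed — back-door holds.
P(L|do(R)) = Σ_{Q,V} P(L|R,Q,V)·P(Q,V).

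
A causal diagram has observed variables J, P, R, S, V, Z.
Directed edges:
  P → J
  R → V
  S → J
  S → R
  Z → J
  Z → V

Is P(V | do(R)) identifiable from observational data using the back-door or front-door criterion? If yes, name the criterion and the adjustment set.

P(V|do(R)): backdoor, adjust for ∅.

desc(R)\{R}={V}; candidates ⊆ {J,P,S,Z}.
∅: R⊥V given ∅ in G with R→· removed — back-door holds.
P(V|do(R)) = P(V|R) — no adjustment needed.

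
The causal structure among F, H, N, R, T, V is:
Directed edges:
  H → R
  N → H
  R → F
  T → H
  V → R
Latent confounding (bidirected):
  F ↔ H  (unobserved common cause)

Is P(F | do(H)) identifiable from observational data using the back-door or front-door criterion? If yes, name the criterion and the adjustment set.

desc(H)\{H}={F,R}; candidates ⊆ {N,T,V}.
H↔F: latent back-door arc(s) into H.
size 0: {}; under {} H still reaches {F,N,T} ∋ F.
size 1: {N}, {T}, {V}; under {N} H still reaches {F,T} ∋ F.
size 2: {N,T}, {N,V}, {T,V}; under {N,T} H still reaches {F} ∋ F.
H↔F cannot be blocked by any observed set — no back-door set.
{R}: (i) intercepts every directed H→F path; (ii) no back-door H→{R}; (iii) {H} blocks every back-door {R}→F. Front-door holds.
P(F|do(H)) = Σ_{R} P(R|H) Σ_{H'} P(F|R,H')P(H').

P(F|do(H)): frontdoor, adjust for {R}.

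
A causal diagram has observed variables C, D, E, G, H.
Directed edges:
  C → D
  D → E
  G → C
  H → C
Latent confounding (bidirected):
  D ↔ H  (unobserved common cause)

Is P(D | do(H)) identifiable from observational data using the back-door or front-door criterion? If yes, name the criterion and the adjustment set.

desc(H)\{H}={C,D,E}; candidates ⊆ {G}.
H↔D: latent back-door arc(s) into H.
size 0: {}; under {} H still reaches {D,E} ∋ D.
size 1: {G}; under {G} H still reaches {D,E} ∋ D.
H↔D cannot be blocked by any observed set — no back-door set.
{C}: (i) intercepts every directed H→D path; (ii) no back-door H→{C}; (iii) {H} blocks every back-door {C}→D. Front-door holds.
P(D|do(H)) = Σ_{C} P(C|H) Σ_{H'} P(D|C,H')P(H').

P(D|do(H)): frontdoor, adjust for {C}.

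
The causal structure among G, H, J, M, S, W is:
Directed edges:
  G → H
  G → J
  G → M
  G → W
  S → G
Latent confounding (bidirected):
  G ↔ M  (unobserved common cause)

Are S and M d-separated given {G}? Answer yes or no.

Bayes-Ball from S | {G} reaches {M}.
M ∈ reach(S|{G}) ⇒ S ⊥̸ M | {G}.

No — S and M are d-connected given {G}.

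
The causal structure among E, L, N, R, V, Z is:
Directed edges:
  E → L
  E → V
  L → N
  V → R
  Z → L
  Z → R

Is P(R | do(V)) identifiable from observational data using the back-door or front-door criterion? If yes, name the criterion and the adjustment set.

desc(V)\{V}={R}; candidates ⊆ {E,L,N,Z}.
∅: V⊥R given ∅ in G with V→· removed — back-door holds.
P(R|do(V)) = P(R|V) — no adjustment needed.

P(R|do(V)): backdoor, adjust for ∅.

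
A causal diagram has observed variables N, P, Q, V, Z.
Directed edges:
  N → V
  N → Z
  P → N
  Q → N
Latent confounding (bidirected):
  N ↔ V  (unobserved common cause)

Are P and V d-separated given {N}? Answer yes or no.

No — P and V are d-connected given {N}.

Bayes-Ball from P | {N} reaches {Q,V}.
V ∈ reach(P|{N}) ⇒ P ⊥̸ V | {N}.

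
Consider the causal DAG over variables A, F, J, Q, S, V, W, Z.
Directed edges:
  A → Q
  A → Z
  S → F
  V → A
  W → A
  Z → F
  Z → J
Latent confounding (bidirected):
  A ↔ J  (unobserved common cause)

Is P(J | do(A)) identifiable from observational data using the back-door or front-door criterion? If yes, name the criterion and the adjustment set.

P(J|do(A)): frontdoor, adjust for {Z}.

desc(A)\{A}={F,J,Q,Z}; candidates ⊆ {S,V,W}.
A↔J: latent back-door arc(s) into A.
size 0: {}; under {} A still reaches {J,V,W} ∋ J.
size 1: {S}, {V}, {W}; under {S} A still reaches {J,V,W} ∋ J.
size 2: {S,V}, {S,W}, {V,W}; under {S,V} A still reaches {J,W} ∋ J.
A↔J cannot be blocked by any observed set — no back-door set.
{Z}: (i) intercepts every directed A→J path; (ii) no back-door A→{Z}; (iii) {A} blocks every back-door {Z}→J. Front-door holds.
P(J|do(A)) = Σ_{Z} P(Z|A) Σ_{A'} P(J|Z,A')P(A').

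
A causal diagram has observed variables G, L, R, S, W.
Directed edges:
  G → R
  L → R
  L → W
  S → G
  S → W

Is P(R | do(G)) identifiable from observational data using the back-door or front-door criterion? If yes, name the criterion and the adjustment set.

desc(G)\{G}={R}; candidates ⊆ {L,S,W}.
∅: G⊥R given ∅ in G with G→· removed — back-door holds.
P(R|do(G)) = P(R|G) — no adjustment needed.

P(R|do(G)): backdoor, adjust for ∅.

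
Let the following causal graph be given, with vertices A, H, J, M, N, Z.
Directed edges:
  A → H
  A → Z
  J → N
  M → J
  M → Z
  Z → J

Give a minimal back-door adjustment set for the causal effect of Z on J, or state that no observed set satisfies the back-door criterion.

Z→J: minimal back-door set {M}.

desc(Z)\{Z}={J,N}; candidates ⊆ {A,H,M}.
size 0: {}; under {} Z still reaches {A,H,J,M,N} ∋ J.
{M}: Z⊥J given {M} in G with Z→· removed — back-door holds.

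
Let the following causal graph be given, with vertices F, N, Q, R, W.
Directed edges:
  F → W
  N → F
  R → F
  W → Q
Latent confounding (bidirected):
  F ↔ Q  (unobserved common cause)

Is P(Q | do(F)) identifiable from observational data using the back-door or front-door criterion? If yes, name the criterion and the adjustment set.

desc(F)\{F}={Q,W}; candidates ⊆ {N,R}.
F↔Q: latent back-door arc(s) into F.
size 0: {}; under {} F still reaches {N,Q,R} ∋ Q.
size 1: {N}, {R}; under {N} F still reaches {Q,R} ∋ Q.
size 2: {N,R}; under {N,R} F still reaches {Q} ∋ Q.
F↔Q cannot be blocked by any observed set — no back-door set.
{W}: (i) intercepts every directed F→Q path; (ii) no back-door F→{W}; (iii) {F} blocks every back-door {W}→Q. Front-door holds.
P(Q|do(F)) = Σ_{W} P(W|F) Σ_{F'} P(Q|W,F')P(F').

P(Q|do(F)): frontdoor, adjust for {W}.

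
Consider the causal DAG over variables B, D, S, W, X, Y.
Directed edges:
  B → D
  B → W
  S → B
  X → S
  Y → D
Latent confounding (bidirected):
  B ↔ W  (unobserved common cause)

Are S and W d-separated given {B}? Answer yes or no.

Bayes-Ball from S | {B} reaches {W,X}.
W ∈ reach(S|{B}) ⇒ S ⊥̸ W | {B}.

No — S and W are d-connected given {B}.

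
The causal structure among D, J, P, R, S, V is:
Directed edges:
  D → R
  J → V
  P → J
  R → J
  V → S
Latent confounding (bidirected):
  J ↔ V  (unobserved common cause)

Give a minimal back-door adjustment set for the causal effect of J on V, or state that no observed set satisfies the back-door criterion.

desc(J)\{J}={S,V}; candidates ⊆ {D,P,R}.
J↔V: latent back-door arc(s) into J.
size 0: {}; under {} J still reaches {D,P,R,S,V} ∋ V.
size 1: {D}, {P}, {R}; under {D} J still reaches {P,R,S,V} ∋ V.
size 2: {D,P}, {D,R}, {P,R}; under {D,P} J still reaches {R,S,V} ∋ V.
J↔V cannot be blocked by any observed set — no back-door set.

J→V: no observed back-door set.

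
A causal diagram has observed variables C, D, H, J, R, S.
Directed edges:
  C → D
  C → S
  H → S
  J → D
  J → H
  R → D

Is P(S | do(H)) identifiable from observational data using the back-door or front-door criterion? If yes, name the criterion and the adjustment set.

desc(H)\{H}={S}; candidates ⊆ {C,D,J,R}.
∅: H⊥S given ∅ in G with H→· removed — back-door holds.
P(S|do(H)) = P(S|H) — no adjustment needed.

P(S|do(H)): backdoor, adjust for ∅.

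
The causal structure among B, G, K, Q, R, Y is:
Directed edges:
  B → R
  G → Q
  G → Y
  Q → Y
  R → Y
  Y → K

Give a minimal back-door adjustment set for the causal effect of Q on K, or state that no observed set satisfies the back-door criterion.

Q→K: minimal back-door set {G}.

desc(Q)\{Q}={K,Y}; candidates ⊆ {B,G,R}.
size 0: {}; under {} Q still reaches {G,K,Y} ∋ K.
{G}: Q⊥K given {G} in G with Q→· removed — back-door holds.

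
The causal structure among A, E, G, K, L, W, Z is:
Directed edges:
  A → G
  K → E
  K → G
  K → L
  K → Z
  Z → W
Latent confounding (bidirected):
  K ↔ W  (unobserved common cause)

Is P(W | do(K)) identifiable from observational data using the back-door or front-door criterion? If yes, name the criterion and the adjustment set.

P(W|do(K)): frontdoor, adjust for {Z}.

desc(K)\{K}={E,G,L,W,Z}; candidates ⊆ {A}.
K↔W: latent back-door arc(s) into K.
size 0: {}; under {} K still reaches {W} ∋ W.
size 1: {A}; under {A} K still reaches {W} ∋ W.
K↔W cannot be blocked by any observed set — no back-door set.
{Z}: (i) intercepts every directed K→W path; (ii) no back-door K→{Z}; (iii) {K} blocks every back-door {Z}→W. Front-door holds.
P(W|do(K)) = Σ_{Z} P(Z|K) Σ_{K'} P(W|Z,K')P(K').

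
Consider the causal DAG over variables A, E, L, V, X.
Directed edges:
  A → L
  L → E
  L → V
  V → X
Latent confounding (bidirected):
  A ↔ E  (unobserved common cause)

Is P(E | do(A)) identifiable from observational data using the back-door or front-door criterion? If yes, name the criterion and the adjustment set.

P(E|do(A)): frontdoor, adjust for {L}.

desc(A)\{A}={E,L,V,X}; candidates ⊆ {—}.
A↔E: latent back-door arc(s) into A.
size 0: {}; under {} A still reaches {E} ∋ E.
A↔E cannot be blocked by any observed set — no back-door set.
{L}: (i) intercepts every directed A→E path; (ii) no back-door A→{L}; (iii) {A} blocks every back-door {L}→E. Front-door holds.
P(E|do(A)) = Σ_{L} P(L|A) Σ_{A'} P(E|L,A')P(A').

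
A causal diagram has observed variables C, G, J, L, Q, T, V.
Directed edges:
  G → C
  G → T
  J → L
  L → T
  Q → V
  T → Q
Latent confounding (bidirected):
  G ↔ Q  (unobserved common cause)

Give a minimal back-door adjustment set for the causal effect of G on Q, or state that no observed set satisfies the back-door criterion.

G→Q: no observed back-door set.

desc(G)\{G}={C,Q,T,V}; candidates ⊆ {J,L}.
G↔Q: latent back-door arc(s) into G.
size 0: {}; under {} G still reaches {Q,V} ∋ Q.
size 1: {J}, {L}; under {J} G still reaches {Q,V} ∋ Q.
size 2: {J,L}; under {J,L} G still reaches {Q,V} ∋ Q.
G↔Q cannot be blocked by any observed set — no back-door set.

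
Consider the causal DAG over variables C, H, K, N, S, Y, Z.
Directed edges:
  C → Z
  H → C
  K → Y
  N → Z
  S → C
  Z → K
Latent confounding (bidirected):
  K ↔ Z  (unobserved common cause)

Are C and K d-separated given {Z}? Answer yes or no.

No — C and K are d-connected given {Z}.

Bayes-Ball from C | {Z} reaches {H,K,N,S,Y}.
K ∈ reach(C|{Z}) ⇒ C ⊥̸ K | {Z}.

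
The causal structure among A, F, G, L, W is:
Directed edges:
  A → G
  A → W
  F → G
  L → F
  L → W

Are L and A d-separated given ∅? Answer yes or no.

Bayes-Ball from L | ∅ reaches {F,G,W}.
A ∉ reach(L|∅) ⇒ L ⊥ A | ∅.

Yes — L ⊥ A | ∅.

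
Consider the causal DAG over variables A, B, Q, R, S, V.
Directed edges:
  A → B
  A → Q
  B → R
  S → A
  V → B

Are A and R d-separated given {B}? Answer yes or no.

Bayes-Ball from A | {B} reaches {Q,S,V}.
R ∉ reach(A|{B}) ⇒ A ⊥ R | {B}.

Yes — A ⊥ R | {B}.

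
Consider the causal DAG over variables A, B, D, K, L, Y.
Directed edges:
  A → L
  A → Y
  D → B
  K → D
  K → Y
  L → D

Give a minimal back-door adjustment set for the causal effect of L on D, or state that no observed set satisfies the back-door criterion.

desc(L)\{L}={B,D}; candidates ⊆ {A,K,Y}.
∅: L⊥D given ∅ in G with L→· removed — back-door holds.

L→D: minimal back-door set ∅.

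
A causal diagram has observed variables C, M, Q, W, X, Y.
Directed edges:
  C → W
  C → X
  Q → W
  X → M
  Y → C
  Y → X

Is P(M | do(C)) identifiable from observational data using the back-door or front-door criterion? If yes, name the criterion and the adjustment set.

P(M|do(C)): backdoor, adjust for {Y}.

desc(C)\{C}={M,W,X}; candidates ⊆ {Q,Y}.
size 0: {}; under {} C still reaches {M,X,Y} ∋ M.
{Y}: C⊥M given {Y} in G with C→· removed — back-door holds.
P(M|do(C)) = Σ_{Y} P(M|C,Y)·P(Y).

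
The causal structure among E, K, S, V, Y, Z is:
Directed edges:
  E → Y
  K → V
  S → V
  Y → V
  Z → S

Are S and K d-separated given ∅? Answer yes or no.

Bayes-Ball from S | ∅ reaches {V,Z}.
K ∉ reach(S|∅) ⇒ S ⊥ K | ∅.

Yes — S ⊥ K | ∅.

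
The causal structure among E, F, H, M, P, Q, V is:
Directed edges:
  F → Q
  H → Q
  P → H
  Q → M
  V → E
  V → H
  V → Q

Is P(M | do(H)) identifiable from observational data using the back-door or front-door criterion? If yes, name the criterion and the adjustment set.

P(M|do(H)): backdoor, adjust for {V}.

desc(H)\{H}={M,Q}; candidates ⊆ {E,F,P,V}.
size 0: {}; under {} H still reaches {E,M,P,Q,V} ∋ M.
{V}: H⊥M given {V} in G with H→· removed — back-door holds.
P(M|do(H)) = Σ_{V} P(M|H,V)·P(V).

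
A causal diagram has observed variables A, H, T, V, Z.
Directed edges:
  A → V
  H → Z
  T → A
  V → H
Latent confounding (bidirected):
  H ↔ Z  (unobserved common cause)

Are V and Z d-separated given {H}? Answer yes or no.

Bayes-Ball from V | {H} reaches {A,T,Z}.
Z ∈ reach(V|{H}) ⇒ V ⊥̸ Z | {H}.

No — V and Z are d-connected given {H}.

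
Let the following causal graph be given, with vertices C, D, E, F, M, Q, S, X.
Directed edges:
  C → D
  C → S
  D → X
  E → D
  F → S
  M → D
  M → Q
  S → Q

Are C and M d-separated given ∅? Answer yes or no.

Bayes-Ball from C | ∅ reaches {D,Q,S,X}.
M ∉ reach(C|∅) ⇒ C ⊥ M | ∅.

Yes — C ⊥ M | ∅.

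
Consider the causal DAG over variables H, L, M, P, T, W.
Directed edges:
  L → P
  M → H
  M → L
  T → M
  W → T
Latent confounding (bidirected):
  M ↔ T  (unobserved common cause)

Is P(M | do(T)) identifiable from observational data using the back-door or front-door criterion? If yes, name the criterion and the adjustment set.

P(M|do(T)): not identifiable (no BD/FD set).

desc(T)\{T}={H,L,M,P}; candidates ⊆ {W}.
T↔M: latent back-door arc(s) into T.
size 0: {}; under {} T still reaches {H,L,M,P,W} ∋ M.
size 1: {W}; under {W} T still reaches {H,L,M,P} ∋ M.
T↔M cannot be blocked by any observed set — no back-door set.
No mediator lies on a directed T→…→M path.
Neither criterion identifies P(M|do(T)) in this graph.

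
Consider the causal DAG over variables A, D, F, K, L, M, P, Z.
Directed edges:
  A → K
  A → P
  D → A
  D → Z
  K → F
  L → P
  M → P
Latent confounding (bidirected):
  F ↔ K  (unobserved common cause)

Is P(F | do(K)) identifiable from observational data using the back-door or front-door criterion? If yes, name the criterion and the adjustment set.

desc(K)\{K}={F}; candidates ⊆ {A,D,L,M,P,Z}.
K↔F: latent back-door arc(s) into K.
size 0: {}; under {} K still reaches {A,D,F,P,Z} ∋ F.
size 1: {A}, {D}, {L} …(+3); under {A} K still reaches {F} ∋ F.
size 2: {A,D}, {A,L}, {A,M} …(+12); under {A,D} K still reaches {F} ∋ F.
K↔F cannot be blocked by any observed set — no back-door set.
No mediator lies on a directed K→…→F path.
Neither criterion identifies P(F|do(K)) in this graph.

P(F|do(K)): not identifiable (no BD/FD set).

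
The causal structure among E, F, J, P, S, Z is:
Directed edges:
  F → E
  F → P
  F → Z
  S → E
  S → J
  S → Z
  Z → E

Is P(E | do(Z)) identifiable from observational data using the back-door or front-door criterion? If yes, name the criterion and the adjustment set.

P(E|do(Z)): backdoor, adjust for {F, S}.

desc(Z)\{Z}={E}; candidates ⊆ {F,J,P,S}.
size 0: {}; under {} Z still reaches {E,F,J,P,S} ∋ E.
size 1: {F}, {J}, {P} …(+1); under {F} Z still reaches {E,J,S} ∋ E.
{F,S}: Z⊥E given {F,S} in G with Z→· removed — back-door holds.
P(E|do(Z)) = Σ_{F,S} P(E|Z,F,S)·P(F,S).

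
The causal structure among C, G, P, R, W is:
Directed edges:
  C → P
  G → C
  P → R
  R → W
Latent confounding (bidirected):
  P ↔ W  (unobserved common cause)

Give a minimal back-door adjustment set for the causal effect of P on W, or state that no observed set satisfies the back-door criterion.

P→W: no observed back-door set.

desc(P)\{P}={R,W}; candidates ⊆ {C,G}.
P↔W: latent back-door arc(s) into P.
size 0: {}; under {} P still reaches {C,G,W} ∋ W.
size 1: {C}, {G}; under {C} P still reaches {W} ∋ W.
size 2: {C,G}; under {C,G} P still reaches {W} ∋ W.
P↔W cannot be blocked by any observed set — no back-door set.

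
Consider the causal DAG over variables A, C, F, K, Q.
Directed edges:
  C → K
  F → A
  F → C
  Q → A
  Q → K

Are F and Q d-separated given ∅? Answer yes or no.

Yes — F ⊥ Q | ∅.

Bayes-Ball from F | ∅ reaches {A,C,K}.
Q ∉ reach(F|∅) ⇒ F ⊥ Q | ∅.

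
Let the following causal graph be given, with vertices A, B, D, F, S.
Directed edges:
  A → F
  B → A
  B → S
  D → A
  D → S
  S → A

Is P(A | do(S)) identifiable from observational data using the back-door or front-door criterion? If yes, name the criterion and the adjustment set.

desc(S)\{S}={A,F}; candidates ⊆ {B,D}.
size 0: {}; under {} S still reaches {A,B,D,F} ∋ A.
size 1: {B}, {D}; under {B} S still reaches {A,D,F} ∋ A.
{B,D}: S⊥A given {B,D} in G with S→· removed — back-door holds.
P(A|do(S)) = Σ_{B,D} P(A|S,B,D)·P(B,D).

P(A|do(S)): backdoor, adjust for {B, D}.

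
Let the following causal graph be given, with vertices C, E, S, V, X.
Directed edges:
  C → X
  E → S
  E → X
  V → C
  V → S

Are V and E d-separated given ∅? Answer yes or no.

Bayes-Ball from V | ∅ reaches {C,S,X}.
E ∉ reach(V|∅) ⇒ V ⊥ E | ∅.

Yes — V ⊥ E | ∅.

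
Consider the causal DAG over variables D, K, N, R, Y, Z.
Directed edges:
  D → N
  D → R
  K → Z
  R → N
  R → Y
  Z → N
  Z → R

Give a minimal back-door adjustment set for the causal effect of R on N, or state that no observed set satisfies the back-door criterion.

R→N: minimal back-door set {D, Z}.

desc(R)\{R}={N,Y}; candidates ⊆ {D,K,Z}.
size 0: {}; under {} R still reaches {D,K,N,Z} ∋ N.
size 1: {D}, {K}, {Z}; under {D} R still reaches {K,N,Z} ∋ N.
{D,Z}: R⊥N given {D,Z} in G with R→· removed — back-door holds.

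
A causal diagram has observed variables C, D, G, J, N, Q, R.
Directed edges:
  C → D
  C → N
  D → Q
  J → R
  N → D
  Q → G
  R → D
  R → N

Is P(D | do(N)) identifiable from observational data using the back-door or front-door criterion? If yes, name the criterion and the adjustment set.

desc(N)\{N}={D,G,Q}; candidates ⊆ {C,J,R}.
size 0: {}; under {} N still reaches {C,D,G,J,Q,R} ∋ D.
size 1: {C}, {J}, {R}; under {C} N still reaches {D,G,J,Q,R} ∋ D.
{C,R}: N⊥D given {C,R} in G with N→· removed — back-door holds.
P(D|do(N)) = Σ_{C,R} P(D|N,C,R)·P(C,R).

P(D|do(N)): backdoor, adjust for {C, R}.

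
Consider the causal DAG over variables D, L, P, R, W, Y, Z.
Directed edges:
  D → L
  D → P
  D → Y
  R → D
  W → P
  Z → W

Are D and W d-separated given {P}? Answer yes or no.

Bayes-Ball from D | {P} reaches {L,R,W,Y,Z}.
W ∈ reach(D|{P}) ⇒ D ⊥̸ W | {P}.

No — D and W are d-connected given {P}.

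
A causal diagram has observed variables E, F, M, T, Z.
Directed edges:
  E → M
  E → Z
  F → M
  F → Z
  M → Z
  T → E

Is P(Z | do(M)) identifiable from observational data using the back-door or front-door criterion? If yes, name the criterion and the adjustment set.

P(Z|do(M)): backdoor, adjust for {E, F}.

desc(M)\{M}={Z}; candidates ⊆ {E,F,T}.
size 0: {}; under {} M still reaches {E,F,T,Z} ∋ Z.
size 1: {E}, {F}, {T}; under {E} M still reaches {F,Z} ∋ Z.
{E,F}: M⊥Z given {E,F} in G with M→· removed — back-door holds.
P(Z|do(M)) = Σ_{E,F} P(Z|M,E,F)·P(E,F).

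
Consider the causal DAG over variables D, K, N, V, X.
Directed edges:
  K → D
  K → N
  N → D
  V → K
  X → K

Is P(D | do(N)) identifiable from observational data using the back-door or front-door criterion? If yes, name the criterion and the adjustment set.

P(D|do(N)): backdoor, adjust for {K}.

desc(N)\{N}={D}; candidates ⊆ {K,V,X}.
size 0: {}; under {} N still reaches {D,K,V,X} ∋ D.
{K}: N⊥D given {K} in G with N→· removed — back-door holds.
P(D|do(N)) = Σ_{K} P(D|N,K)·P(K).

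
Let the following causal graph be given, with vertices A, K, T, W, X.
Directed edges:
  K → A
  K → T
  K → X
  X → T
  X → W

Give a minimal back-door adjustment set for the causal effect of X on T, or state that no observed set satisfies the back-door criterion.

desc(X)\{X}={T,W}; candidates ⊆ {A,K}.
size 0: {}; under {} X still reaches {A,K,T} ∋ T.
{K}: X⊥T given {K} in G with X→· removed — back-door holds.

X→T: minimal back-door set {K}.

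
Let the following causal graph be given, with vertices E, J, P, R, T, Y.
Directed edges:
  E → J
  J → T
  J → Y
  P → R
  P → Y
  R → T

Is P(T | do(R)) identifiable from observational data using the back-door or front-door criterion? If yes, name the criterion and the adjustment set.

P(T|do(R)): backdoor, adjust for ∅.

desc(R)\{R}={T}; candidates ⊆ {E,J,P,Y}.
∅: R⊥T given ∅ in G with R→· removed — back-door holds.
P(T|do(R)) = P(T|R) — no adjustment needed.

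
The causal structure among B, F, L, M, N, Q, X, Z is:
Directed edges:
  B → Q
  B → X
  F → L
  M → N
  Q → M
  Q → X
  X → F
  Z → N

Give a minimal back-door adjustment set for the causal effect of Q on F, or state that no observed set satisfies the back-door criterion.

Q→F: minimal back-door set {B}.

desc(Q)\{Q}={F,L,M,N,X}; candidates ⊆ {B,Z}.
size 0: {}; under {} Q still reaches {B,F,L,X} ∋ F.
{B}: Q⊥F given {B} in G with Q→· removed — back-door holds.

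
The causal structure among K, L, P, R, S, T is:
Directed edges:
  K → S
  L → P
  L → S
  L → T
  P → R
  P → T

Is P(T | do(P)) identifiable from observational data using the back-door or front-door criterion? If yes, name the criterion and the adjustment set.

P(T|do(P)): backdoor, adjust for {L}.

desc(P)\{P}={R,T}; candidates ⊆ {K,L,S}.
size 0: {}; under {} P still reaches {L,S,T} ∋ T.
{L}: P⊥T given {L} in G with P→· removed — back-door holds.
P(T|do(P)) = Σ_{L} P(T|P,L)·P(L).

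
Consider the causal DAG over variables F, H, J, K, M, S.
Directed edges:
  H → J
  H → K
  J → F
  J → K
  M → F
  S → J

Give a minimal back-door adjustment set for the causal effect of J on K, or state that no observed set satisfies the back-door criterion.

J→K: minimal back-door set {H}.

desc(J)\{J}={F,K}; candidates ⊆ {H,M,S}.
size 0: {}; under {} J still reaches {H,K,S} ∋ K.
{H}: J⊥K given {H} in G with J→· removed — back-door holds.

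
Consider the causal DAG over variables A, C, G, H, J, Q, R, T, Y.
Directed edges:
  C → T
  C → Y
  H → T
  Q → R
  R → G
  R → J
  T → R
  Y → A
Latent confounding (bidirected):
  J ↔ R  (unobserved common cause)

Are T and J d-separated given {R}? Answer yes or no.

No — T and J are d-connected given {R}.

Bayes-Ball from T | {R} reaches {A,C,H,J,Q,Y}.
J ∈ reach(T|{R}) ⇒ T ⊥̸ J | {R}.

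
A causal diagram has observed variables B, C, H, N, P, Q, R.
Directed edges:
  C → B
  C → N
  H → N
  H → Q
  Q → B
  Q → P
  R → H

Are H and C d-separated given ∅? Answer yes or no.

Bayes-Ball from H | ∅ reaches {B,N,P,Q,R}.
C ∉ reach(H|∅) ⇒ H ⊥ C | ∅.

Yes — H ⊥ C | ∅.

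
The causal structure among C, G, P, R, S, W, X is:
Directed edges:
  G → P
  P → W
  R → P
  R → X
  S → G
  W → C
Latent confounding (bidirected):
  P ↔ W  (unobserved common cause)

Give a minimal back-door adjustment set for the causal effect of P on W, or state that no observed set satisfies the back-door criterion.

P→W: no observed back-door set.

desc(P)\{P}={C,W}; candidates ⊆ {G,R,S,X}.
P↔W: latent back-door arc(s) into P.
size 0: {}; under {} P still reaches {C,G,R,S,W,X} ∋ W.
size 1: {G}, {R}, {S} …(+1); under {G} P still reaches {C,R,W,X} ∋ W.
size 2: {G,R}, {G,S}, {G,X} …(+3); under {G,R} P still reaches {C,W} ∋ W.
P↔W cannot be blocked by any observed set — no back-door set.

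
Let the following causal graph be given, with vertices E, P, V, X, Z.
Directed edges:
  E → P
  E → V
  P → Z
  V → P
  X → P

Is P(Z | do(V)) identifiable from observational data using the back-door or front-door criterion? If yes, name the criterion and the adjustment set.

desc(V)\{V}={P,Z}; candidates ⊆ {E,X}.
size 0: {}; under {} V still reaches {E,P,Z} ∋ Z.
{E}: V⊥Z given {E} in G with V→· removed — back-door holds.
P(Z|do(V)) = Σ_{E} P(Z|V,E)·P(E).

P(Z|do(V)): backdoor, adjust for {E}.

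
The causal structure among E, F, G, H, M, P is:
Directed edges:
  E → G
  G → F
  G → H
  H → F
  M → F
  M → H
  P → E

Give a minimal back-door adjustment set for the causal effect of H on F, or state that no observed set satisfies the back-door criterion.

H→F: minimal back-door set {G, M}.

desc(H)\{H}={F}; candidates ⊆ {E,G,M,P}.
size 0: {}; under {} H still reaches {E,F,G,M,P} ∋ F.
size 1: {E}, {G}, {M} …(+1); under {E} H still reaches {F,G,M} ∋ F.
{G,M}: H⊥F given {G,M} in G with H→· removed — back-door holds.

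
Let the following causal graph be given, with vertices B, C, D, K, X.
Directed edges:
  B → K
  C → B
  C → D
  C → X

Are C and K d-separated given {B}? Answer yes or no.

Yes — C ⊥ K | {B}.

Bayes-Ball from C | {B} reaches {D,X}.
K ∉ reach(C|{B}) ⇒ C ⊥ K | {B}.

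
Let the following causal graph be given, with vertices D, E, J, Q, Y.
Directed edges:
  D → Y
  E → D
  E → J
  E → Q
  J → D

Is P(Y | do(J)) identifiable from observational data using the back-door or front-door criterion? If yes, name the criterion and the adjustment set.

P(Y|do(J)): backdoor, adjust for {E}.

desc(J)\{J}={D,Y}; candidates ⊆ {E,Q}.
size 0: {}; under {} J still reaches {D,E,Q,Y} ∋ Y.
{E}: J⊥Y given {E} in G with J→· removed — back-door holds.
P(Y|do(J)) = Σ_{E} P(Y|J,E)·P(E).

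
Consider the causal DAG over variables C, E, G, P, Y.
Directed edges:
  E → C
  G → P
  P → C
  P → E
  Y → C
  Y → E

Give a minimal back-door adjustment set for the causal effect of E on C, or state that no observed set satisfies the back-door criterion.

E→C: minimal back-door set {P, Y}.

desc(E)\{E}={C}; candidates ⊆ {G,P,Y}.
size 0: {}; under {} E still reaches {C,G,P,Y} ∋ C.
size 1: {G}, {P}, {Y}; under {G} E still reaches {C,P,Y} ∋ C.
{P,Y}: E⊥C given {P,Y} in G with E→· removed — back-door holds.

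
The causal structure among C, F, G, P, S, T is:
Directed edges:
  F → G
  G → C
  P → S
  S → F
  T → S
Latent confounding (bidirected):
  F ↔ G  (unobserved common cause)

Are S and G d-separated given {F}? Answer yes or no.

No — S and G are d-connected given {F}.

Bayes-Ball from S | {F} reaches {C,G,P,T}.
G ∈ reach(S|{F}) ⇒ S ⊥̸ G | {F}.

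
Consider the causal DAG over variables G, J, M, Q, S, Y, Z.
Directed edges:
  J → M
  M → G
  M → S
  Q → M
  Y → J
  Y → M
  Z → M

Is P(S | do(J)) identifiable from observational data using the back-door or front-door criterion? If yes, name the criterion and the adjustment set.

P(S|do(J)): backdoor, adjust for {Y}.

desc(J)\{J}={G,M,S}; candidates ⊆ {Q,Y,Z}.
size 0: {}; under {} J still reaches {G,M,S,Y} ∋ S.
{Y}: J⊥S given {Y} in G with J→· removed — back-door holds.
P(S|do(J)) = Σ_{Y} P(S|J,Y)·P(Y).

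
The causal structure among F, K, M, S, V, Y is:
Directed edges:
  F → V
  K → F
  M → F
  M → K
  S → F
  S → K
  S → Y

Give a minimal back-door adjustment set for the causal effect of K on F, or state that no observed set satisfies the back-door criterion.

K→F: minimal back-door set {M, S}.

desc(K)\{K}={F,V}; candidates ⊆ {M,S,Y}.
size 0: {}; under {} K still reaches {F,M,S,V,Y} ∋ F.
size 1: {M}, {S}, {Y}; under {M} K still reaches {F,S,V,Y} ∋ F.
{M,S}: K⊥F given {M,S} in G with K→· removed — back-door holds.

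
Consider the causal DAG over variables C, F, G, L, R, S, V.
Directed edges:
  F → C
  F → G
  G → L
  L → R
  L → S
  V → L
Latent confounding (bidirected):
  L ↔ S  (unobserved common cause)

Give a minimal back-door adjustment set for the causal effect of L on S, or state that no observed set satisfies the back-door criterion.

desc(L)\{L}={R,S}; candidates ⊆ {C,F,G,V}.
L↔S: latent back-door arc(s) into L.
size 0: {}; under {} L still reaches {C,F,G,S,V} ∋ S.
size 1: {C}, {F}, {G} …(+1); under {C} L still reaches {F,G,S,V} ∋ S.
size 2: {C,F}, {C,G}, {C,V} …(+3); under {C,F} L still reaches {G,S,V} ∋ S.
L↔S cannot be blocked by any observed set — no back-door set.

L→S: no observed back-door set.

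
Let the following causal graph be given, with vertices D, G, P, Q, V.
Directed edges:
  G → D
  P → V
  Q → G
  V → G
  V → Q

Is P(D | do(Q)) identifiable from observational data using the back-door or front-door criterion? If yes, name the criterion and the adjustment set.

P(D|do(Q)): backdoor, adjust for {V}.

desc(Q)\{Q}={D,G}; candidates ⊆ {P,V}.
size 0: {}; under {} Q still reaches {D,G,P,V} ∋ D.
{V}: Q⊥D given {V} in G with Q→· removed — back-door holds.
P(D|do(Q)) = Σ_{V} P(D|Q,V)·P(V).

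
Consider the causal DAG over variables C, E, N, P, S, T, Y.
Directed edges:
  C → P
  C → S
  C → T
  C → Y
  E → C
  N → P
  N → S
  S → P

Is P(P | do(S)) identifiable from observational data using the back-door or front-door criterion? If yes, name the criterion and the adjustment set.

P(P|do(S)): backdoor, adjust for {C, N}.

desc(S)\{S}={P}; candidates ⊆ {C,E,N,T,Y}.
size 0: {}; under {} S still reaches {C,E,N,P,T,Y} ∋ P.
size 1: {C}, {E}, {N} …(+2); under {C} S still reaches {N,P} ∋ P.
{C,N}: S⊥P given {C,N} in G with S→· removed — back-door holds.
P(P|do(S)) = Σ_{C,N} P(P|S,C,N)·P(C,N).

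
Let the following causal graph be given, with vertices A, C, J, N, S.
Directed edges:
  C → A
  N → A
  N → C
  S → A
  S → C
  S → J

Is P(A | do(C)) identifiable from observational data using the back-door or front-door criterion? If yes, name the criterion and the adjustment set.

desc(C)\{C}={A}; candidates ⊆ {J,N,S}.
size 0: {}; under {} C still reaches {A,J,N,S} ∋ A.
size 1: {J}, {N}, {S}; under {J} C still reaches {A,N,S} ∋ A.
{N,S}: C⊥A given {N,S} in G with C→· removed — back-door holds.
P(A|do(C)) = Σ_{N,S} P(A|C,N,S)·P(N,S).

P(A|do(C)): backdoor, adjust for {N, S}.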